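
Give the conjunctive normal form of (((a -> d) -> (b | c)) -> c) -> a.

(((a -> d) -> (b | c)) -> c) -> a
≡ ~(((a -> d) -> (b | c)) -> c) | a   — eliminate ->
≡ ~(~((a -> d) -> (b | c)) | c) | a   — eliminate ->
≡ ~(~(~(a -> d) | b | c) | c) | a   — eliminate ->
≡ ~(~(~(~a | d) | b | c) | c) | a   — eliminate ->
≡ (~~(~(~a | d) | b | c) & ~c) | a   — De Morgan
≡ ((~(~a | d) | b | c) & ~c) | a   — double negation
≡ (((~~a & ~d) | b | c) & ~c) | a   — De Morgan
≡ (((a & ~d) | b | c) & ~c) | a   — double negation
≡ (a | b | c | a) & (~d | b | c | a) & (~c | a)   — distribute | over &
≡ (a | b | c) & (~c | a)   — simplify

(a | b | c) & (~c | a)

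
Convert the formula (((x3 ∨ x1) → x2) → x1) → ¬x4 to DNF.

(((x3 ∨ x1) → x2) → x1) → ¬x4
= ¬(((x3 ∨ x1) → x2) → x1) ∨ ¬x4   — eliminate →
= ¬(¬((x3 ∨ x1) → x2) ∨ x1) ∨ ¬x4   — eliminate →
= ¬(¬(¬(x3 ∨ x1) ∨ x2) ∨ x1) ∨ ¬x4   — eliminate →
= (¬¬(¬(x3 ∨ x1) ∨ x2) ∧ ¬x1) ∨ ¬x4   — De Morgan
= ((¬(x3 ∨ x1) ∨ x2) ∧ ¬x1) ∨ ¬x4   — double negation
= (((¬x3 ∧ ¬x1) ∨ x2) ∧ ¬x1) ∨ ¬x4   — De Morgan
= (¬x3 ∧ ¬x1 ∧ ¬x1) ∨ (x2 ∧ ¬x1) ∨ ¬x4   — distribute ∧ over ∨
= (¬x3 ∧ ¬x1) ∨ (x2 ∧ ¬x1) ∨ ¬x4   — simplify

(¬x3 ∧ ¬x1) ∨ (x2 ∧ ¬x1) ∨ ¬x4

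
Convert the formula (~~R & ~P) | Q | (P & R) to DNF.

(~~R & ~P) | Q | (P & R)
≡ (R & ~P) | Q | (P & R)   (double negation)

(R & ~P) | Q | (P & R)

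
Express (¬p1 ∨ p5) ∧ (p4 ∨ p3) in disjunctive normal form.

(¬p1 ∧ p4) ∨ (¬p1 ∧ p3) ∨ (p5 ∧ p4) ∨ (p5 ∧ p3)

(¬p1 ∨ p5) ∧ (p4 ∨ p3)
⇔ (¬p1 ∧ p4) ∨ (¬p1 ∧ p3) ∨ (p5 ∧ p4) ∨ (p5 ∧ p3)   — distribute ∧ over ∨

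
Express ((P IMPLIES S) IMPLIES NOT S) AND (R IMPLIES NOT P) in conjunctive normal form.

((P IMPLIES S) IMPLIES NOT S) AND (R IMPLIES NOT P)
⇔ (NOT (P IMPLIES S) OR NOT S) AND (R IMPLIES NOT P)
⇔ (NOT (NOT P OR S) OR NOT S) AND (R IMPLIES NOT P)
⇔ (NOT (NOT P OR S) OR NOT S) AND (NOT R OR NOT P)
⇔ ((NOT NOT P AND NOT S) OR NOT S) AND (NOT R OR NOT P)
⇔ ((P AND NOT S) OR NOT S) AND (NOT R OR NOT P)
⇔ (P OR NOT S) AND (NOT S OR NOT S) AND (NOT R OR NOT P)
⇔ NOT S AND (NOT R OR NOT P)

NOT S AND (NOT R OR NOT P)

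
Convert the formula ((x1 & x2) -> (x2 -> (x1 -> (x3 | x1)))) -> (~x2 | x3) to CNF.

((x1 & x2) -> (x2 -> (x1 -> (x3 | x1)))) -> (~x2 | x3)
≡ ~((x1 & x2) -> (x2 -> (x1 -> (x3 | x1)))) | ~x2 | x3   [eliminate ->]
≡ ~(~(x1 & x2) | (x2 -> (x1 -> (x3 | x1)))) | ~x2 | x3   [eliminate ->]
≡ ~(~(x1 & x2) | ~x2 | (x1 -> (x3 | x1))) | ~x2 | x3   [eliminate ->]
≡ ~(~(x1 & x2) | ~x2 | ~x1 | x3 | x1) | ~x2 | x3   [eliminate ->]
≡ (~~(x1 & x2) & ~~x2 & ~~x1 & ~x3 & ~x1) | ~x2 | x3   [De Morgan]
≡ (x1 & x2 & ~~x2 & ~~x1 & ~x3 & ~x1) | ~x2 | x3   [double negation]
≡ (x1 & x2 & x2 & ~~x1 & ~x3 & ~x1) | ~x2 | x3   [double negation]
≡ (x1 & x2 & x2 & x1 & ~x3 & ~x1) | ~x2 | x3   [double negation]
≡ (x1 | ~x2 | x3) & (x2 | ~x2 | x3) & (x2 | ~x2 | x3) & (x1 | ~x2 | x3) & (~x3 | ~x2 | x3) & (~x1 | ~x2 | x3)   [distribute | over &]
≡ (x1 | ~x2 | x3) & (~x1 | ~x2 | x3)   [simplify]

(x1 | ~x2 | x3) & (~x1 | ~x2 | x3)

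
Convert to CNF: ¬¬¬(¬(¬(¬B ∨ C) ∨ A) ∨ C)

(B ∨ A) ∧ ¬C

¬¬¬(¬(¬(¬B ∨ C) ∨ A) ∨ C)
⇔ ¬(¬(¬(¬B ∨ C) ∨ A) ∨ C)   — double negation
⇔ ¬¬(¬(¬B ∨ C) ∨ A) ∧ ¬C   — De Morgan
⇔ (¬(¬B ∨ C) ∨ A) ∧ ¬C   — double negation
⇔ ((¬¬B ∧ ¬C) ∨ A) ∧ ¬C   — De Morgan
⇔ ((B ∧ ¬C) ∨ A) ∧ ¬C   — double negation
⇔ (B ∨ A) ∧ (¬C ∨ A) ∧ ¬C   — distribute ∨ over ∧
⇔ (B ∨ A) ∧ ¬C   — simplify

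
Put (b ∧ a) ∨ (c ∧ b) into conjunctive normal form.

(b ∧ a) ∨ (c ∧ b)
⇔ (b ∨ c) ∧ (b ∨ b) ∧ (a ∨ c) ∧ (a ∨ b)   [distribute ∨ over ∧]
⇔ b ∧ (a ∨ c)   [simplify]

b ∧ (a ∨ c)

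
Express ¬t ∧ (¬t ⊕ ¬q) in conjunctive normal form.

¬t ∧ (¬t ⊕ ¬q)
≡ ¬t ∧ (¬t ∨ ¬q) ∧ ¬(¬t ∧ ¬q)   [expand ⊕]
≡ ¬t ∧ (¬t ∨ ¬q) ∧ (¬¬t ∨ ¬¬q)   [De Morgan]
≡ ¬t ∧ (¬t ∨ ¬q) ∧ (t ∨ ¬¬q)   [double negation]
≡ ¬t ∧ (¬t ∨ ¬q) ∧ (t ∨ q)   [double negation]
≡ ¬t ∧ (t ∨ q)   [simplify]

¬t ∧ (t ∨ q)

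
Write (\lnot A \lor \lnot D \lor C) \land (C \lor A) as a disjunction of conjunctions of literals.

(\lnot D \land A) \lor C

(\lnot A \lor \lnot D \lor C) \land (C \lor A)
= (\lnot A \land C) \lor (\lnot A \land A) \lor (\lnot D \land C) \lor (\lnot D \land A) \lor (C \land C) \lor (C \land A)   — distribute \land over \lor
= (\lnot D \land A) \lor C   — simplify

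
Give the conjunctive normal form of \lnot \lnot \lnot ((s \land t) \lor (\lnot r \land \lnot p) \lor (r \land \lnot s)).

\lnot \lnot \lnot ((s \land t) \lor (\lnot r \land \lnot p) \lor (r \land \lnot s))
≡ \lnot ((s \land t) \lor (\lnot r \land \lnot p) \lor (r \land \lnot s))   (double negation)
≡ \lnot (s \land t) \land \lnot (\lnot r \land \lnot p) \land \lnot (r \land \lnot s)   (De Morgan)
≡ (\lnot s \lor \lnot t) \land \lnot (\lnot r \land \lnot p) \land \lnot (r \land \lnot s)   (De Morgan)
≡ (\lnot s \lor \lnot t) \land (\lnot \lnot r \lor \lnot \lnot p) \land \lnot (r \land \lnot s)   (De Morgan)
≡ (\lnot s \lor \lnot t) \land (r \lor \lnot \lnot p) \land \lnot (r \land \lnot s)   (double negation)
≡ (\lnot s \lor \lnot t) \land (r \lor p) \land \lnot (r \land \lnot s)   (double negation)
≡ (\lnot s \lor \lnot t) \land (r \lor p) \land (\lnot r \lor \lnot \lnot s)   (De Morgan)
≡ (\lnot s \lor \lnot t) \land (r \lor p) \land (\lnot r \lor s)   (double negation)

(\lnot s \lor \lnot t) \land (r \lor p) \land (\lnot r \lor s)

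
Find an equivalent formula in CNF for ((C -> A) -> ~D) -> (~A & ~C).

(~C | A) & (D | ~A) & (D | ~C)

((C -> A) -> ~D) -> (~A & ~C)
⇔ ~((C -> A) -> ~D) | (~A & ~C)   (eliminate ->)
⇔ ~(~(C -> A) | ~D) | (~A & ~C)   (eliminate ->)
⇔ ~(~(~C | A) | ~D) | (~A & ~C)   (eliminate ->)
⇔ (~~(~C | A) & ~~D) | (~A & ~C)   (De Morgan)
⇔ ((~C | A) & ~~D) | (~A & ~C)   (double negation)
⇔ ((~C | A) & D) | (~A & ~C)   (double negation)
⇔ (~C | A | ~A) & (~C | A | ~C) & (D | ~A) & (D | ~C)   (distribute | over &)
⇔ (~C | A) & (D | ~A) & (D | ~C)   (simplify)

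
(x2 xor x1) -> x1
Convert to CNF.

~x2 | x1

(x2 xor x1) -> x1
≡ ~(x2 xor x1) | x1   — eliminate ->
≡ ~((x2 | x1) & ~(x2 & x1)) | x1   — expand xor
≡ ~(x2 | x1) | ~~(x2 & x1) | x1   — De Morgan
≡ (~x2 & ~x1) | ~~(x2 & x1) | x1   — De Morgan
≡ (~x2 & ~x1) | (x2 & x1) | x1   — double negation
≡ (~x2 | x2 | x1) & (~x2 | x1 | x1) & (~x1 | x2 | x1) & (~x1 | x1 | x1)   — distribute | over &
≡ ~x2 | x1   — simplify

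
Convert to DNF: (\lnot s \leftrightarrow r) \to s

(\lnot s \leftrightarrow r) \to s
≡ \lnot (\lnot s \leftrightarrow r) \lor s   [eliminate \to]
≡ \lnot ((\lnot s \to r) \land (r \to \lnot s)) \lor s   [eliminate \leftrightarrow]
≡ \lnot ((\lnot \lnot s \lor r) \land (r \to \lnot s)) \lor s   [eliminate \to]
≡ \lnot ((\lnot \lnot s \lor r) \land (\lnot r \lor \lnot s)) \lor s   [eliminate \to]
≡ \lnot (\lnot \lnot s \lor r) \lor \lnot (\lnot r \lor \lnot s) \lor s   [De Morgan]
≡ (\lnot \lnot \lnot s \land \lnot r) \lor \lnot (\lnot r \lor \lnot s) \lor s   [De Morgan]
≡ (\lnot s \land \lnot r) \lor \lnot (\lnot r \lor \lnot s) \lor s   [double negation]
≡ (\lnot s \land \lnot r) \lor (\lnot \lnot r \land \lnot \lnot s) \lor s   [De Morgan]
≡ (\lnot s \land \lnot r) \lor (r \land \lnot \lnot s) \lor s   [double negation]
≡ (\lnot s \land \lnot r) \lor (r \land s) \lor s   [double negation]
≡ (\lnot s \land \lnot r) \lor s   [simplify]

(\lnot s \land \lnot r) \lor s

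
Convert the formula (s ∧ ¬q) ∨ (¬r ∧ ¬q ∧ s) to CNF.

s ∧ ¬q

(s ∧ ¬q) ∨ (¬r ∧ ¬q ∧ s)
= (s ∨ ¬r) ∧ (s ∨ ¬q) ∧ (s ∨ s) ∧ (¬q ∨ ¬r) ∧ (¬q ∨ ¬q) ∧ (¬q ∨ s)   [distribute ∨ over ∧]
= s ∧ ¬q   [simplify]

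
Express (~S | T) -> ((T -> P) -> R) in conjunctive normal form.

(~S | T) -> ((T -> P) -> R)
≡ ~(~S | T) | ((T -> P) -> R)
≡ ~(~S | T) | ~(T -> P) | R
≡ ~(~S | T) | ~(~T | P) | R
≡ (~~S & ~T) | ~(~T | P) | R
≡ (S & ~T) | ~(~T | P) | R
≡ (S & ~T) | (~~T & ~P) | R
≡ (S & ~T) | (T & ~P) | R
≡ (S | T | R) & (S | ~P | R) & (~T | T | R) & (~T | ~P | R)
≡ (S | T | R) & (S | ~P | R) & (~T | ~P | R)

(S | T | R) & (S | ~P | R) & (~T | ~P | R)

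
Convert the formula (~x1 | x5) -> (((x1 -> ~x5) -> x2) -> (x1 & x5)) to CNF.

x1 | ~x2

(~x1 | x5) -> (((x1 -> ~x5) -> x2) -> (x1 & x5))
≡ ~(~x1 | x5) | (((x1 -> ~x5) -> x2) -> (x1 & x5))   [eliminate ->]
≡ ~(~x1 | x5) | ~((x1 -> ~x5) -> x2) | (x1 & x5)   [eliminate ->]
≡ ~(~x1 | x5) | ~(~(x1 -> ~x5) | x2) | (x1 & x5)   [eliminate ->]
≡ ~(~x1 | x5) | ~(~(~x1 | ~x5) | x2) | (x1 & x5)   [eliminate ->]
≡ (~~x1 & ~x5) | ~(~(~x1 | ~x5) | x2) | (x1 & x5)   [De Morgan]
≡ (x1 & ~x5) | ~(~(~x1 | ~x5) | x2) | (x1 & x5)   [double negation]
≡ (x1 & ~x5) | (~~(~x1 | ~x5) & ~x2) | (x1 & x5)   [De Morgan]
≡ (x1 & ~x5) | ((~x1 | ~x5) & ~x2) | (x1 & x5)   [double negation]
≡ (x1 | ~x1 | ~x5 | x1) & (x1 | ~x1 | ~x5 | x5) & (x1 | ~x2 | x1) & (x1 | ~x2 | x5) & (~x5 | ~x1 | ~x5 | x1) & (~x5 | ~x1 | ~x5 | x5) & (~x5 | ~x2 | x1) & (~x5 | ~x2 | x5)   [distribute | over &]
≡ x1 | ~x2   [simplify]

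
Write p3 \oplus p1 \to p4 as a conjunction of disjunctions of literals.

(\lnot p3 \lor p1 \lor p4) \land (\lnot p1 \lor p3 \lor p4)

p3 \oplus p1 \to p4
≡ \lnot (p3 \oplus p1) \lor p4   — eliminate \to
≡ \lnot ((p3 \lor p1) \land \lnot (p3 \land p1)) \lor p4   — expand \oplus
≡ \lnot (p3 \lor p1) \lor \lnot \lnot (p3 \land p1) \lor p4   — De Morgan
≡ \lnot p3 \land \lnot p1 \lor \lnot \lnot (p3 \land p1) \lor p4   — De Morgan
≡ \lnot p3 \land \lnot p1 \lor p3 \land p1 \lor p4   — double negation
≡ (\lnot p3 \lor p3 \lor p4) \land (\lnot p3 \lor p1 \lor p4) \land (\lnot p1 \lor p3 \lor p4) \land (\lnot p1 \lor p1 \lor p4)   — distribute \lor over \land
≡ (\lnot p3 \lor p1 \lor p4) \land (\lnot p1 \lor p3 \lor p4)   — simplify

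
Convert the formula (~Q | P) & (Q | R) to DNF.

(~Q | P) & (Q | R)
≡ (~Q & Q) | (~Q & R) | (P & Q) | (P & R)
≡ (~Q & R) | (P & Q) | (P & R)

(~Q & R) | (P & Q) | (P & R)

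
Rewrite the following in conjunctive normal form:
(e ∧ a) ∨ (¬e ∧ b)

(e ∨ b) ∧ (a ∨ ¬e) ∧ (a ∨ b)

(e ∧ a) ∨ (¬e ∧ b)
≡ (e ∨ ¬e) ∧ (e ∨ b) ∧ (a ∨ ¬e) ∧ (a ∨ b)   (distribute ∨ over ∧)
≡ (e ∨ b) ∧ (a ∨ ¬e) ∧ (a ∨ b)   (simplify)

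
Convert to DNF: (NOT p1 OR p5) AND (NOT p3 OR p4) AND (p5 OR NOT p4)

(NOT p1 OR p5) AND (NOT p3 OR p4) AND (p5 OR NOT p4)
≡ (NOT p1 AND NOT p3 AND p5) OR (NOT p1 AND NOT p3 AND NOT p4) OR (NOT p1 AND p4 AND p5) OR (NOT p1 AND p4 AND NOT p4) OR (p5 AND NOT p3 AND p5) OR (p5 AND NOT p3 AND NOT p4) OR (p5 AND p4 AND p5) OR (p5 AND p4 AND NOT p4)   (distribute AND over OR)
≡ (NOT p1 AND NOT p3 AND NOT p4) OR (p5 AND NOT p3) OR (p5 AND p4)   (simplify)

(NOT p1 AND NOT p3 AND NOT p4) OR (p5 AND NOT p3) OR (p5 AND p4)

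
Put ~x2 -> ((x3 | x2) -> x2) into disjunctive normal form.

~x2 -> ((x3 | x2) -> x2)
≡ ~~x2 | ((x3 | x2) -> x2)   (eliminate ->)
≡ ~~x2 | ~(x3 | x2) | x2   (eliminate ->)
≡ x2 | ~(x3 | x2) | x2   (double negation)
≡ x2 | (~x3 & ~x2) | x2   (De Morgan)
≡ x2 | (~x3 & ~x2)   (simplify)

x2 | (~x3 & ~x2)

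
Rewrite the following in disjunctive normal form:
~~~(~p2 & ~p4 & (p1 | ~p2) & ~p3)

p2 | p4 | p3

~~~(~p2 & ~p4 & (p1 | ~p2) & ~p3)
≡ ~(~p2 & ~p4 & (p1 | ~p2) & ~p3)   [double negation]
≡ ~~p2 | ~~p4 | ~(p1 | ~p2) | ~~p3   [De Morgan]
≡ p2 | ~~p4 | ~(p1 | ~p2) | ~~p3   [double negation]
≡ p2 | p4 | ~(p1 | ~p2) | ~~p3   [double negation]
≡ p2 | p4 | (~p1 & ~~p2) | ~~p3   [De Morgan]
≡ p2 | p4 | (~p1 & p2) | ~~p3   [double negation]
≡ p2 | p4 | (~p1 & p2) | p3   [double negation]
≡ p2 | p4 | p3   [simplify]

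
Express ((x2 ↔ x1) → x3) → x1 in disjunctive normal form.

((x2 ↔ x1) → x3) → x1
= ¬((x2 ↔ x1) → x3) ∨ x1   [eliminate →]
= ¬(¬(x2 ↔ x1) ∨ x3) ∨ x1   [eliminate →]
= ¬(¬((x2 → x1) ∧ (x1 → x2)) ∨ x3) ∨ x1   [eliminate ↔]
= ¬(¬((¬x2 ∨ x1) ∧ (x1 → x2)) ∨ x3) ∨ x1   [eliminate →]
= ¬(¬((¬x2 ∨ x1) ∧ (¬x1 ∨ x2)) ∨ x3) ∨ x1   [eliminate →]
= (¬¬((¬x2 ∨ x1) ∧ (¬x1 ∨ x2)) ∧ ¬x3) ∨ x1   [De Morgan]
= ((¬x2 ∨ x1) ∧ (¬x1 ∨ x2) ∧ ¬x3) ∨ x1   [double negation]
= (¬x2 ∧ ¬x1 ∧ ¬x3) ∨ (¬x2 ∧ x2 ∧ ¬x3) ∨ (x1 ∧ ¬x1 ∧ ¬x3) ∨ (x1 ∧ x2 ∧ ¬x3) ∨ x1   [distribute ∧ over ∨]
= (¬x2 ∧ ¬x1 ∧ ¬x3) ∨ x1   [simplify]

(¬x2 ∧ ¬x1 ∧ ¬x3) ∨ x1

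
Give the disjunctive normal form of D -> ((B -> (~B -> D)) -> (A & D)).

~D | (A & D)

D -> ((B -> (~B -> D)) -> (A & D))
⇔ ~D | ((B -> (~B -> D)) -> (A & D))
⇔ ~D | ~(B -> (~B -> D)) | (A & D)
⇔ ~D | ~(~B | (~B -> D)) | (A & D)
⇔ ~D | ~(~B | ~~B | D) | (A & D)
⇔ ~D | (~~B & ~~~B & ~D) | (A & D)
⇔ ~D | (B & ~~~B & ~D) | (A & D)
⇔ ~D | (B & ~B & ~D) | (A & D)
⇔ ~D | (A & D)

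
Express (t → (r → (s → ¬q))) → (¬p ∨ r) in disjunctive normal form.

(t → (r → (s → ¬q))) → (¬p ∨ r)
⇔ ¬(t → (r → (s → ¬q))) ∨ ¬p ∨ r   [eliminate →]
⇔ ¬(¬t ∨ (r → (s → ¬q))) ∨ ¬p ∨ r   [eliminate →]
⇔ ¬(¬t ∨ ¬r ∨ (s → ¬q)) ∨ ¬p ∨ r   [eliminate →]
⇔ ¬(¬t ∨ ¬r ∨ ¬s ∨ ¬q) ∨ ¬p ∨ r   [eliminate →]
⇔ (¬¬t ∧ ¬¬r ∧ ¬¬s ∧ ¬¬q) ∨ ¬p ∨ r   [De Morgan]
⇔ (t ∧ ¬¬r ∧ ¬¬s ∧ ¬¬q) ∨ ¬p ∨ r   [double negation]
⇔ (t ∧ r ∧ ¬¬s ∧ ¬¬q) ∨ ¬p ∨ r   [double negation]
⇔ (t ∧ r ∧ s ∧ ¬¬q) ∨ ¬p ∨ r   [double negation]
⇔ (t ∧ r ∧ s ∧ q) ∨ ¬p ∨ r   [double negation]
⇔ ¬p ∨ r   [simplify]

¬p ∨ r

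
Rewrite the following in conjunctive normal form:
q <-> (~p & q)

q <-> (~p & q)
≡ (q -> (~p & q)) & ((~p & q) -> q)   (eliminate <->)
≡ (~q | (~p & q)) & ((~p & q) -> q)   (eliminate ->)
≡ (~q | (~p & q)) & (~(~p & q) | q)   (eliminate ->)
≡ (~q | (~p & q)) & (~~p | ~q | q)   (De Morgan)
≡ (~q | (~p & q)) & (p | ~q | q)   (double negation)
≡ (~q | ~p) & (~q | q) & (p | ~q | q)   (distribute | over &)
≡ ~q | ~p   (simplify)

~q | ~p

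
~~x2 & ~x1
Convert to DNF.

x2 & ~x1

~~x2 & ~x1
= x2 & ~x1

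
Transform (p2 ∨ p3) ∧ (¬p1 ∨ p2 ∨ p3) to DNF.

p2 ∨ p3

(p2 ∨ p3) ∧ (¬p1 ∨ p2 ∨ p3)
⇔ (p2 ∧ ¬p1) ∨ (p2 ∧ p2) ∨ (p2 ∧ p3) ∨ (p3 ∧ ¬p1) ∨ (p3 ∧ p2) ∨ (p3 ∧ p3)   [distribute ∧ over ∨]
⇔ p2 ∨ p3   [simplify]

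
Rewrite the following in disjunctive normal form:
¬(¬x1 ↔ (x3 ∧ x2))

¬(¬x1 ↔ (x3 ∧ x2))
≡ ¬((¬x1 → (x3 ∧ x2)) ∧ ((x3 ∧ x2) → ¬x1))   [eliminate ↔]
≡ ¬((¬¬x1 ∨ (x3 ∧ x2)) ∧ ((x3 ∧ x2) → ¬x1))   [eliminate →]
≡ ¬((¬¬x1 ∨ (x3 ∧ x2)) ∧ (¬(x3 ∧ x2) ∨ ¬x1))   [eliminate →]
≡ ¬(¬¬x1 ∨ (x3 ∧ x2)) ∨ ¬(¬(x3 ∧ x2) ∨ ¬x1)   [De Morgan]
≡ (¬¬¬x1 ∧ ¬(x3 ∧ x2)) ∨ ¬(¬(x3 ∧ x2) ∨ ¬x1)   [De Morgan]
≡ (¬x1 ∧ ¬(x3 ∧ x2)) ∨ ¬(¬(x3 ∧ x2) ∨ ¬x1)   [double negation]
≡ (¬x1 ∧ (¬x3 ∨ ¬x2)) ∨ ¬(¬(x3 ∧ x2) ∨ ¬x1)   [De Morgan]
≡ (¬x1 ∧ (¬x3 ∨ ¬x2)) ∨ (¬¬(x3 ∧ x2) ∧ ¬¬x1)   [De Morgan]
≡ (¬x1 ∧ (¬x3 ∨ ¬x2)) ∨ (x3 ∧ x2 ∧ ¬¬x1)   [double negation]
≡ (¬x1 ∧ (¬x3 ∨ ¬x2)) ∨ (x3 ∧ x2 ∧ x1)   [double negation]
≡ (¬x1 ∧ ¬x3) ∨ (¬x1 ∧ ¬x2) ∨ (x3 ∧ x2 ∧ x1)   [distribute ∧ over ∨]

(¬x1 ∧ ¬x3) ∨ (¬x1 ∧ ¬x2) ∨ (x3 ∧ x2 ∧ x1)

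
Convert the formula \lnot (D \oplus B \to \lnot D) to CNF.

\lnot (D \oplus B \to \lnot D)
= \lnot (\lnot (D \oplus B) \lor \lnot D)   — eliminate \to
= \lnot (\lnot ((D \lor B) \land \lnot (D \land B)) \lor \lnot D)   — expand \oplus
= \lnot \lnot ((D \lor B) \land \lnot (D \land B)) \land \lnot \lnot D   — De Morgan
= (D \lor B) \land \lnot (D \land B) \land \lnot \lnot D   — double negation
= (D \lor B) \land (\lnot D \lor \lnot B) \land \lnot \lnot D   — De Morgan
= (D \lor B) \land (\lnot D \lor \lnot B) \land D   — double negation
= (\lnot D \lor \lnot B) \land D   — simplify

(\lnot D \lor \lnot B) \land D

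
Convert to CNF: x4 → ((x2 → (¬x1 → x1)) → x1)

¬x4 ∨ x2 ∨ x1

x4 → ((x2 → (¬x1 → x1)) → x1)
= ¬x4 ∨ ((x2 → (¬x1 → x1)) → x1)   (eliminate →)
= ¬x4 ∨ ¬(x2 → (¬x1 → x1)) ∨ x1   (eliminate →)
= ¬x4 ∨ ¬(¬x2 ∨ (¬x1 → x1)) ∨ x1   (eliminate →)
= ¬x4 ∨ ¬(¬x2 ∨ ¬¬x1 ∨ x1) ∨ x1   (eliminate →)
= ¬x4 ∨ (¬¬x2 ∧ ¬¬¬x1 ∧ ¬x1) ∨ x1   (De Morgan)
= ¬x4 ∨ (x2 ∧ ¬¬¬x1 ∧ ¬x1) ∨ x1   (double negation)
= ¬x4 ∨ (x2 ∧ ¬x1 ∧ ¬x1) ∨ x1   (double negation)
= (¬x4 ∨ x2 ∨ x1) ∧ (¬x4 ∨ ¬x1 ∨ x1) ∧ (¬x4 ∨ ¬x1 ∨ x1)   (distribute ∨ over ∧)
= ¬x4 ∨ x2 ∨ x1   (simplify)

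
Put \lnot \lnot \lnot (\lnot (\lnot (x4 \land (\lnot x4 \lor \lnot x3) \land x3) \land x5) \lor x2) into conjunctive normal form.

\lnot \lnot \lnot (\lnot (\lnot (x4 \land (\lnot x4 \lor \lnot x3) \land x3) \land x5) \lor x2)
= \lnot (\lnot (\lnot (x4 \land (\lnot x4 \lor \lnot x3) \land x3) \land x5) \lor x2)   [double negation]
= \lnot \lnot (\lnot (x4 \land (\lnot x4 \lor \lnot x3) \land x3) \land x5) \land \lnot x2   [De Morgan]
= \lnot (x4 \land (\lnot x4 \lor \lnot x3) \land x3) \land x5 \land \lnot x2   [double negation]
= (\lnot x4 \lor \lnot (\lnot x4 \lor \lnot x3) \lor \lnot x3) \land x5 \land \lnot x2   [De Morgan]
= (\lnot x4 \lor (\lnot \lnot x4 \land \lnot \lnot x3) \lor \lnot x3) \land x5 \land \lnot x2   [De Morgan]
= (\lnot x4 \lor (x4 \land \lnot \lnot x3) \lor \lnot x3) \land x5 \land \lnot x2   [double negation]
= (\lnot x4 \lor (x4 \land x3) \lor \lnot x3) \land x5 \land \lnot x2   [double negation]
= (\lnot x4 \lor x4 \lor \lnot x3) \land (\lnot x4 \lor x3 \lor \lnot x3) \land x5 \land \lnot x2   [distribute \lor over \land]
= x5 \land \lnot x2   [simplify]

x5 \land \lnot x2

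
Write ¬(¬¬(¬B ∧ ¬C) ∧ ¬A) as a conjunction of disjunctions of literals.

¬(¬¬(¬B ∧ ¬C) ∧ ¬A)
⇔ ¬¬¬(¬B ∧ ¬C) ∨ ¬¬A
⇔ ¬(¬B ∧ ¬C) ∨ ¬¬A
⇔ ¬¬B ∨ ¬¬C ∨ ¬¬A
⇔ B ∨ ¬¬C ∨ ¬¬A
⇔ B ∨ C ∨ ¬¬A
⇔ B ∨ C ∨ A

B ∨ C ∨ A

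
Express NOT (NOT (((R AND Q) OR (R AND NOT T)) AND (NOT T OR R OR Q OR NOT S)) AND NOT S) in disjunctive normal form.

(R AND Q) OR (R AND NOT T) OR S

NOT (NOT (((R AND Q) OR (R AND NOT T)) AND (NOT T OR R OR Q OR NOT S)) AND NOT S)
⇔ NOT NOT (((R AND Q) OR (R AND NOT T)) AND (NOT T OR R OR Q OR NOT S)) OR NOT NOT S   [De Morgan]
⇔ (((R AND Q) OR (R AND NOT T)) AND (NOT T OR R OR Q OR NOT S)) OR NOT NOT S   [double negation]
⇔ (((R AND Q) OR (R AND NOT T)) AND (NOT T OR R OR Q OR NOT S)) OR S   [double negation]
⇔ (R AND Q AND NOT T) OR (R AND Q AND R) OR (R AND Q AND Q) OR (R AND Q AND NOT S) OR (R AND NOT T AND NOT T) OR (R AND NOT T AND R) OR (R AND NOT T AND Q) OR (R AND NOT T AND NOT S) OR S   [distribute AND over OR]
⇔ (R AND Q) OR (R AND NOT T) OR S   [simplify]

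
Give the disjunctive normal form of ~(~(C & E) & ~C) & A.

C & A

~(~(C & E) & ~C) & A
≡ (~~(C & E) | ~~C) & A   [De Morgan]
≡ ((C & E) | ~~C) & A   [double negation]
≡ ((C & E) | C) & A   [double negation]
≡ (C & E & A) | (C & A)   [distribute & over |]
≡ C & A   [simplify]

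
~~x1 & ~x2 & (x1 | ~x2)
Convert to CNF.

~~x1 & ~x2 & (x1 | ~x2)
≡ x1 & ~x2 & (x1 | ~x2)   — double negation
≡ x1 & ~x2   — simplify

x1 & ~x2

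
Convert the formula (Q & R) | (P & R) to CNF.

(Q | P) & R

(Q & R) | (P & R)
≡ (Q | P) & (Q | R) & (R | P) & (R | R)   [distribute | over &]
≡ (Q | P) & R   [simplify]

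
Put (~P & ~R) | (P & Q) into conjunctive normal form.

(~P | Q) & (~R | P) & (~R | Q)

(~P & ~R) | (P & Q)
= (~P | P) & (~P | Q) & (~R | P) & (~R | Q)   — distribute | over &
= (~P | Q) & (~R | P) & (~R | Q)   — simplify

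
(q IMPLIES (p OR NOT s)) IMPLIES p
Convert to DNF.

(q AND NOT p AND s) OR p

(q IMPLIES (p OR NOT s)) IMPLIES p
≡ NOT (q IMPLIES (p OR NOT s)) OR p   — eliminate IMPLIES
≡ NOT (NOT q OR p OR NOT s) OR p   — eliminate IMPLIES
≡ (NOT NOT q AND NOT p AND NOT NOT s) OR p   — De Morgan
≡ (q AND NOT p AND NOT NOT s) OR p   — double negation
≡ (q AND NOT p AND s) OR p   — double negation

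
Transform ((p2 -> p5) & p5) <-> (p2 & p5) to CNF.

p2 | ~p5

((p2 -> p5) & p5) <-> (p2 & p5)
≡ (((p2 -> p5) & p5) -> (p2 & p5)) & ((p2 & p5) -> ((p2 -> p5) & p5))   [eliminate <->]
≡ (~((p2 -> p5) & p5) | (p2 & p5)) & ((p2 & p5) -> ((p2 -> p5) & p5))   [eliminate ->]
≡ (~((~p2 | p5) & p5) | (p2 & p5)) & ((p2 & p5) -> ((p2 -> p5) & p5))   [eliminate ->]
≡ (~((~p2 | p5) & p5) | (p2 & p5)) & (~(p2 & p5) | ((p2 -> p5) & p5))   [eliminate ->]
≡ (~((~p2 | p5) & p5) | (p2 & p5)) & (~(p2 & p5) | ((~p2 | p5) & p5))   [eliminate ->]
≡ (~(~p2 | p5) | ~p5 | (p2 & p5)) & (~(p2 & p5) | ((~p2 | p5) & p5))   [De Morgan]
≡ ((~~p2 & ~p5) | ~p5 | (p2 & p5)) & (~(p2 & p5) | ((~p2 | p5) & p5))   [De Morgan]
≡ ((p2 & ~p5) | ~p5 | (p2 & p5)) & (~(p2 & p5) | ((~p2 | p5) & p5))   [double negation]
≡ ((p2 & ~p5) | ~p5 | (p2 & p5)) & (~p2 | ~p5 | ((~p2 | p5) & p5))   [De Morgan]
≡ (p2 | ~p5 | p2) & (p2 | ~p5 | p5) & (~p5 | ~p5 | p2) & (~p5 | ~p5 | p5) & (~p2 | ~p5 | ~p2 | p5) & (~p2 | ~p5 | p5)   [distribute | over &]
≡ p2 | ~p5   [simplify]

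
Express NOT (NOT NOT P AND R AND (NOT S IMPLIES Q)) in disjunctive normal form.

NOT P OR NOT R OR (NOT S AND NOT Q)

NOT (NOT NOT P AND R AND (NOT S IMPLIES Q))
⇔ NOT (NOT NOT P AND R AND (NOT NOT S OR Q))   [eliminate IMPLIES]
⇔ NOT NOT NOT P OR NOT R OR NOT (NOT NOT S OR Q)   [De Morgan]
⇔ NOT P OR NOT R OR NOT (NOT NOT S OR Q)   [double negation]
⇔ NOT P OR NOT R OR (NOT NOT NOT S AND NOT Q)   [De Morgan]
⇔ NOT P OR NOT R OR (NOT S AND NOT Q)   [double negation]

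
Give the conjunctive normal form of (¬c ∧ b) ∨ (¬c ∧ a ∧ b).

(¬c ∧ b) ∨ (¬c ∧ a ∧ b)
= (¬c ∨ ¬c) ∧ (¬c ∨ a) ∧ (¬c ∨ b) ∧ (b ∨ ¬c) ∧ (b ∨ a) ∧ (b ∨ b)   [distribute ∨ over ∧]
= ¬c ∧ b   [simplify]

¬c ∧ b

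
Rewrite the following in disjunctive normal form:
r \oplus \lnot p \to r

\lnot r \land p \lor r

r \oplus \lnot p \to r
⇔ \lnot (r \oplus \lnot p) \lor r   [eliminate \to]
⇔ \lnot (r \land \lnot \lnot p \lor \lnot r \land \lnot p) \lor r   [expand \oplus]
⇔ \lnot (r \land \lnot \lnot p) \land \lnot (\lnot r \land \lnot p) \lor r   [De Morgan]
⇔ (\lnot r \lor \lnot \lnot \lnot p) \land \lnot (\lnot r \land \lnot p) \lor r   [De Morgan]
⇔ (\lnot r \lor \lnot p) \land \lnot (\lnot r \land \lnot p) \lor r   [double negation]
⇔ (\lnot r \lor \lnot p) \land (\lnot \lnot r \lor \lnot \lnot p) \lor r   [De Morgan]
⇔ (\lnot r \lor \lnot p) \land (r \lor \lnot \lnot p) \lor r   [double negation]
⇔ (\lnot r \lor \lnot p) \land (r \lor p) \lor r   [double negation]
⇔ \lnot r \land r \lor \lnot r \land p \lor \lnot p \land r \lor \lnot p \land p \lor r   [distribute \land over \lor]
⇔ \lnot r \land p \lor r   [simplify]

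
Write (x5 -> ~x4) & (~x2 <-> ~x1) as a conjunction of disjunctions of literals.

(~x5 | ~x4) & (x2 | ~x1) & (x1 | ~x2)

(x5 -> ~x4) & (~x2 <-> ~x1)
⇔ (~x5 | ~x4) & (~x2 <-> ~x1)   (eliminate ->)
⇔ (~x5 | ~x4) & (~x2 -> ~x1) & (~x1 -> ~x2)   (eliminate <->)
⇔ (~x5 | ~x4) & (~~x2 | ~x1) & (~x1 -> ~x2)   (eliminate ->)
⇔ (~x5 | ~x4) & (~~x2 | ~x1) & (~~x1 | ~x2)   (eliminate ->)
⇔ (~x5 | ~x4) & (x2 | ~x1) & (~~x1 | ~x2)   (double negation)
⇔ (~x5 | ~x4) & (x2 | ~x1) & (x1 | ~x2)   (double negation)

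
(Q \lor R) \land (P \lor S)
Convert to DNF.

(Q \lor R) \land (P \lor S)
≡ (Q \land P) \lor (Q \land S) \lor (R \land P) \lor (R \land S)   [distribute \land over \lor]

(Q \land P) \lor (Q \land S) \lor (R \land P) \lor (R \land S)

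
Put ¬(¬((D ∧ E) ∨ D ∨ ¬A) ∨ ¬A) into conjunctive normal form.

¬(¬((D ∧ E) ∨ D ∨ ¬A) ∨ ¬A)
≡ ¬¬((D ∧ E) ∨ D ∨ ¬A) ∧ ¬¬A   (De Morgan)
≡ ((D ∧ E) ∨ D ∨ ¬A) ∧ ¬¬A   (double negation)
≡ ((D ∧ E) ∨ D ∨ ¬A) ∧ A   (double negation)
≡ (D ∨ D ∨ ¬A) ∧ (E ∨ D ∨ ¬A) ∧ A   (distribute ∨ over ∧)
≡ (D ∨ ¬A) ∧ A   (simplify)

(D ∨ ¬A) ∧ A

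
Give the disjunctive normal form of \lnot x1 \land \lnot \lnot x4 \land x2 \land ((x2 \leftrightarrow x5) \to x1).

\lnot x1 \land \lnot \lnot x4 \land x2 \land ((x2 \leftrightarrow x5) \to x1)
≡ \lnot x1 \land \lnot \lnot x4 \land x2 \land (\lnot (x2 \leftrightarrow x5) \lor x1)   (eliminate \to)
≡ \lnot x1 \land \lnot \lnot x4 \land x2 \land (\lnot ((x2 \to x5) \land (x5 \to x2)) \lor x1)   (eliminate \leftrightarrow)
≡ \lnot x1 \land \lnot \lnot x4 \land x2 \land (\lnot ((\lnot x2 \lor x5) \land (x5 \to x2)) \lor x1)   (eliminate \to)
≡ \lnot x1 \land \lnot \lnot x4 \land x2 \land (\lnot ((\lnot x2 \lor x5) \land (\lnot x5 \lor x2)) \lor x1)   (eliminate \to)
≡ \lnot x1 \land x4 \land x2 \land (\lnot ((\lnot x2 \lor x5) \land (\lnot x5 \lor x2)) \lor x1)   (double negation)
≡ \lnot x1 \land x4 \land x2 \land (\lnot (\lnot x2 \lor x5) \lor \lnot (\lnot x5 \lor x2) \lor x1)   (De Morgan)
≡ \lnot x1 \land x4 \land x2 \land ((\lnot \lnot x2 \land \lnot x5) \lor \lnot (\lnot x5 \lor x2) \lor x1)   (De Morgan)
≡ \lnot x1 \land x4 \land x2 \land ((x2 \land \lnot x5) \lor \lnot (\lnot x5 \lor x2) \lor x1)   (double negation)
≡ \lnot x1 \land x4 \land x2 \land ((x2 \land \lnot x5) \lor (\lnot \lnot x5 \land \lnot x2) \lor x1)   (De Morgan)
≡ \lnot x1 \land x4 \land x2 \land ((x2 \land \lnot x5) \lor (x5 \land \lnot x2) \lor x1)   (double negation)
≡ (\lnot x1 \land x4 \land x2 \land x2 \land \lnot x5) \lor (\lnot x1 \land x4 \land x2 \land x5 \land \lnot x2) \lor (\lnot x1 \land x4 \land x2 \land x1)   (distribute \land over \lor)
≡ \lnot x1 \land x4 \land x2 \land \lnot x5   (simplify)

\lnot x1 \land x4 \land x2 \land \lnot x5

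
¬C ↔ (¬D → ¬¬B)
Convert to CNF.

¬C ↔ (¬D → ¬¬B)
= (¬C → (¬D → ¬¬B)) ∧ ((¬D → ¬¬B) → ¬C)   (eliminate ↔)
= (¬¬C ∨ (¬D → ¬¬B)) ∧ ((¬D → ¬¬B) → ¬C)   (eliminate →)
= (¬¬C ∨ ¬¬D ∨ ¬¬B) ∧ ((¬D → ¬¬B) → ¬C)   (eliminate →)
= (¬¬C ∨ ¬¬D ∨ ¬¬B) ∧ (¬(¬D → ¬¬B) ∨ ¬C)   (eliminate →)
= (¬¬C ∨ ¬¬D ∨ ¬¬B) ∧ (¬(¬¬D ∨ ¬¬B) ∨ ¬C)   (eliminate →)
= (C ∨ ¬¬D ∨ ¬¬B) ∧ (¬(¬¬D ∨ ¬¬B) ∨ ¬C)   (double negation)
= (C ∨ D ∨ ¬¬B) ∧ (¬(¬¬D ∨ ¬¬B) ∨ ¬C)   (double negation)
= (C ∨ D ∨ B) ∧ (¬(¬¬D ∨ ¬¬B) ∨ ¬C)   (double negation)
= (C ∨ D ∨ B) ∧ ((¬¬¬D ∧ ¬¬¬B) ∨ ¬C)   (De Morgan)
= (C ∨ D ∨ B) ∧ ((¬D ∧ ¬¬¬B) ∨ ¬C)   (double negation)
= (C ∨ D ∨ B) ∧ ((¬D ∧ ¬B) ∨ ¬C)   (double negation)
= (C ∨ D ∨ B) ∧ (¬D ∨ ¬C) ∧ (¬B ∨ ¬C)   (distribute ∨ over ∧)

(C ∨ D ∨ B) ∧ (¬D ∨ ¬C) ∧ (¬B ∨ ¬C)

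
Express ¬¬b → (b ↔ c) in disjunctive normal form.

¬b ∨ (c ∧ b)

¬¬b → (b ↔ c)
≡ ¬¬¬b ∨ (b ↔ c)
≡ ¬¬¬b ∨ ((b → c) ∧ (c → b))
≡ ¬¬¬b ∨ ((¬b ∨ c) ∧ (c → b))
≡ ¬¬¬b ∨ ((¬b ∨ c) ∧ (¬c ∨ b))
≡ ¬b ∨ ((¬b ∨ c) ∧ (¬c ∨ b))
≡ ¬b ∨ (¬b ∧ ¬c) ∨ (¬b ∧ b) ∨ (c ∧ ¬c) ∨ (c ∧ b)
≡ ¬b ∨ (c ∧ b)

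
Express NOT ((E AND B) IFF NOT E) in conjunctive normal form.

NOT ((E AND B) IFF NOT E)
≡ NOT (((E AND B) IMPLIES NOT E) AND (NOT E IMPLIES (E AND B)))
≡ NOT ((NOT (E AND B) OR NOT E) AND (NOT E IMPLIES (E AND B)))
≡ NOT ((NOT (E AND B) OR NOT E) AND (NOT NOT E OR (E AND B)))
≡ NOT (NOT (E AND B) OR NOT E) OR NOT (NOT NOT E OR (E AND B))
≡ (NOT NOT (E AND B) AND NOT NOT E) OR NOT (NOT NOT E OR (E AND B))
≡ (E AND B AND NOT NOT E) OR NOT (NOT NOT E OR (E AND B))
≡ (E AND B AND E) OR NOT (NOT NOT E OR (E AND B))
≡ (E AND B AND E) OR (NOT NOT NOT E AND NOT (E AND B))
≡ (E AND B AND E) OR (NOT E AND NOT (E AND B))
≡ (E AND B AND E) OR (NOT E AND (NOT E OR NOT B))
≡ (E OR NOT E) AND (E OR NOT E OR NOT B) AND (B OR NOT E) AND (B OR NOT E OR NOT B) AND (E OR NOT E) AND (E OR NOT E OR NOT B)
≡ B OR NOT E

B OR NOT E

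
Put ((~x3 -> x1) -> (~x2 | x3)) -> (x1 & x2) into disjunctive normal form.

x1 & x2

((~x3 -> x1) -> (~x2 | x3)) -> (x1 & x2)
⇔ ~((~x3 -> x1) -> (~x2 | x3)) | (x1 & x2)
⇔ ~(~(~x3 -> x1) | ~x2 | x3) | (x1 & x2)
⇔ ~(~(~~x3 | x1) | ~x2 | x3) | (x1 & x2)
⇔ (~~(~~x3 | x1) & ~~x2 & ~x3) | (x1 & x2)
⇔ ((~~x3 | x1) & ~~x2 & ~x3) | (x1 & x2)
⇔ ((x3 | x1) & ~~x2 & ~x3) | (x1 & x2)
⇔ ((x3 | x1) & x2 & ~x3) | (x1 & x2)
⇔ (x3 & x2 & ~x3) | (x1 & x2 & ~x3) | (x1 & x2)
⇔ x1 & x2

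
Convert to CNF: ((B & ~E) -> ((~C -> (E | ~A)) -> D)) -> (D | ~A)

(B | D | ~A) & (~E | D | ~A) & (C | E | ~A | D)

((B & ~E) -> ((~C -> (E | ~A)) -> D)) -> (D | ~A)
≡ ~((B & ~E) -> ((~C -> (E | ~A)) -> D)) | D | ~A   — eliminate ->
≡ ~(~(B & ~E) | ((~C -> (E | ~A)) -> D)) | D | ~A   — eliminate ->
≡ ~(~(B & ~E) | ~(~C -> (E | ~A)) | D) | D | ~A   — eliminate ->
≡ ~(~(B & ~E) | ~(~~C | E | ~A) | D) | D | ~A   — eliminate ->
≡ (~~(B & ~E) & ~~(~~C | E | ~A) & ~D) | D | ~A   — De Morgan
≡ (B & ~E & ~~(~~C | E | ~A) & ~D) | D | ~A   — double negation
≡ (B & ~E & (~~C | E | ~A) & ~D) | D | ~A   — double negation
≡ (B & ~E & (C | E | ~A) & ~D) | D | ~A   — double negation
≡ (B | D | ~A) & (~E | D | ~A) & (C | E | ~A | D | ~A) & (~D | D | ~A)   — distribute | over &
≡ (B | D | ~A) & (~E | D | ~A) & (C | E | ~A | D)   — simplify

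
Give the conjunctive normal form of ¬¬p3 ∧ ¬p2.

¬¬p3 ∧ ¬p2
⇔ p3 ∧ ¬p2   [double negation]

p3 ∧ ¬p2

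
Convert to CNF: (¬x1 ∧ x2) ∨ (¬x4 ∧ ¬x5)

(¬x1 ∨ ¬x4) ∧ (¬x1 ∨ ¬x5) ∧ (x2 ∨ ¬x4) ∧ (x2 ∨ ¬x5)

(¬x1 ∧ x2) ∨ (¬x4 ∧ ¬x5)
⇔ (¬x1 ∨ ¬x4) ∧ (¬x1 ∨ ¬x5) ∧ (x2 ∨ ¬x4) ∧ (x2 ∨ ¬x5)   — distribute ∨ over ∧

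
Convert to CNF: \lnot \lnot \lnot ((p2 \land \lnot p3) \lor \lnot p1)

(\lnot p2 \lor p3) \land p1

\lnot \lnot \lnot ((p2 \land \lnot p3) \lor \lnot p1)
≡ \lnot ((p2 \land \lnot p3) \lor \lnot p1)   — double negation
≡ \lnot (p2 \land \lnot p3) \land \lnot \lnot p1   — De Morgan
≡ (\lnot p2 \lor \lnot \lnot p3) \land \lnot \lnot p1   — De Morgan
≡ (\lnot p2 \lor p3) \land \lnot \lnot p1   — double negation
≡ (\lnot p2 \lor p3) \land p1   — double negation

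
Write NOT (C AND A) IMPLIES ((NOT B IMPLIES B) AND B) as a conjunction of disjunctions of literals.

NOT (C AND A) IMPLIES ((NOT B IMPLIES B) AND B)
≡ NOT NOT (C AND A) OR ((NOT B IMPLIES B) AND B)   [eliminate IMPLIES]
≡ NOT NOT (C AND A) OR ((NOT NOT B OR B) AND B)   [eliminate IMPLIES]
≡ (C AND A) OR ((NOT NOT B OR B) AND B)   [double negation]
≡ (C AND A) OR ((B OR B) AND B)   [double negation]
≡ (C OR B OR B) AND (C OR B) AND (A OR B OR B) AND (A OR B)   [distribute OR over AND]
≡ (C OR B) AND (A OR B)   [simplify]

(C OR B) AND (A OR B)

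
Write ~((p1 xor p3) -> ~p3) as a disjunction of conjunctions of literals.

~p1 & p3

~((p1 xor p3) -> ~p3)
= ~(~(p1 xor p3) | ~p3)   [eliminate ->]
= ~(~((p1 & ~p3) | (~p1 & p3)) | ~p3)   [expand xor]
= ~~((p1 & ~p3) | (~p1 & p3)) & ~~p3   [De Morgan]
= ((p1 & ~p3) | (~p1 & p3)) & ~~p3   [double negation]
= ((p1 & ~p3) | (~p1 & p3)) & p3   [double negation]
= (p1 & ~p3 & p3) | (~p1 & p3 & p3)   [distribute & over |]
= ~p1 & p3   [simplify]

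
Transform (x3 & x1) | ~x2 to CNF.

(x3 | ~x2) & (x1 | ~x2)

(x3 & x1) | ~x2
= (x3 | ~x2) & (x1 | ~x2)   [distribute | over &]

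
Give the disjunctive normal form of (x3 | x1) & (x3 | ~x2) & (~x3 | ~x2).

(x3 & ~x2) | (x1 & ~x2)

(x3 | x1) & (x3 | ~x2) & (~x3 | ~x2)
⇔ (x3 & x3 & ~x3) | (x3 & x3 & ~x2) | (x3 & ~x2 & ~x3) | (x3 & ~x2 & ~x2) | (x1 & x3 & ~x3) | (x1 & x3 & ~x2) | (x1 & ~x2 & ~x3) | (x1 & ~x2 & ~x2)   (distribute & over |)
⇔ (x3 & ~x2) | (x1 & ~x2)   (simplify)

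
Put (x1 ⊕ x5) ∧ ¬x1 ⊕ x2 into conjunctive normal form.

(x1 ⊕ x5) ∧ ¬x1 ⊕ x2
≡ ((x1 ⊕ x5) ∧ ¬x1 ∨ x2) ∧ ¬((x1 ⊕ x5) ∧ ¬x1 ∧ x2)   [expand ⊕]
≡ ((x1 ∨ x5) ∧ ¬(x1 ∧ x5) ∧ ¬x1 ∨ x2) ∧ ¬((x1 ⊕ x5) ∧ ¬x1 ∧ x2)   [expand ⊕]
≡ ((x1 ∨ x5) ∧ ¬(x1 ∧ x5) ∧ ¬x1 ∨ x2) ∧ ¬((x1 ∨ x5) ∧ ¬(x1 ∧ x5) ∧ ¬x1 ∧ x2)   [expand ⊕]
≡ ((x1 ∨ x5) ∧ (¬x1 ∨ ¬x5) ∧ ¬x1 ∨ x2) ∧ ¬((x1 ∨ x5) ∧ ¬(x1 ∧ x5) ∧ ¬x1 ∧ x2)   [De Morgan]
≡ ((x1 ∨ x5) ∧ (¬x1 ∨ ¬x5) ∧ ¬x1 ∨ x2) ∧ (¬(x1 ∨ x5) ∨ ¬¬(x1 ∧ x5) ∨ ¬¬x1 ∨ ¬x2)   [De Morgan]
≡ ((x1 ∨ x5) ∧ (¬x1 ∨ ¬x5) ∧ ¬x1 ∨ x2) ∧ (¬x1 ∧ ¬x5 ∨ ¬¬(x1 ∧ x5) ∨ ¬¬x1 ∨ ¬x2)   [De Morgan]
≡ ((x1 ∨ x5) ∧ (¬x1 ∨ ¬x5) ∧ ¬x1 ∨ x2) ∧ (¬x1 ∧ ¬x5 ∨ x1 ∧ x5 ∨ ¬¬x1 ∨ ¬x2)   [double negation]
≡ ((x1 ∨ x5) ∧ (¬x1 ∨ ¬x5) ∧ ¬x1 ∨ x2) ∧ (¬x1 ∧ ¬x5 ∨ x1 ∧ x5 ∨ x1 ∨ ¬x2)   [double negation]
≡ (x1 ∨ x5 ∨ x2) ∧ (¬x1 ∨ ¬x5 ∨ x2) ∧ (¬x1 ∨ x2) ∧ (¬x1 ∨ x1 ∨ x1 ∨ ¬x2) ∧ (¬x1 ∨ x5 ∨ x1 ∨ ¬x2) ∧ (¬x5 ∨ x1 ∨ x1 ∨ ¬x2) ∧ (¬x5 ∨ x5 ∨ x1 ∨ ¬x2)   [distribute ∨ over ∧]
≡ (x1 ∨ x5 ∨ x2) ∧ (¬x1 ∨ x2) ∧ (¬x5 ∨ x1 ∨ ¬x2)   [simplify]

(x1 ∨ x5 ∨ x2) ∧ (¬x1 ∨ x2) ∧ (¬x5 ∨ x1 ∨ ¬x2)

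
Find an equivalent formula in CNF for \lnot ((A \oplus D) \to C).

(A \lor D) \land (\lnot A \lor \lnot D) \land \lnot C

\lnot ((A \oplus D) \to C)
= \lnot (\lnot (A \oplus D) \lor C)   (eliminate \to)
= \lnot (\lnot ((A \lor D) \land \lnot (A \land D)) \lor C)   (expand \oplus)
= \lnot \lnot ((A \lor D) \land \lnot (A \land D)) \land \lnot C   (De Morgan)
= (A \lor D) \land \lnot (A \land D) \land \lnot C   (double negation)
= (A \lor D) \land (\lnot A \lor \lnot D) \land \lnot C   (De Morgan)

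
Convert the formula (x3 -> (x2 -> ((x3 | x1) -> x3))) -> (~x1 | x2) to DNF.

(x3 -> (x2 -> ((x3 | x1) -> x3))) -> (~x1 | x2)
= ~(x3 -> (x2 -> ((x3 | x1) -> x3))) | ~x1 | x2   — eliminate ->
= ~(~x3 | (x2 -> ((x3 | x1) -> x3))) | ~x1 | x2   — eliminate ->
= ~(~x3 | ~x2 | ((x3 | x1) -> x3)) | ~x1 | x2   — eliminate ->
= ~(~x3 | ~x2 | ~(x3 | x1) | x3) | ~x1 | x2   — eliminate ->
= (~~x3 & ~~x2 & ~~(x3 | x1) & ~x3) | ~x1 | x2   — De Morgan
= (x3 & ~~x2 & ~~(x3 | x1) & ~x3) | ~x1 | x2   — double negation
= (x3 & x2 & ~~(x3 | x1) & ~x3) | ~x1 | x2   — double negation
= (x3 & x2 & (x3 | x1) & ~x3) | ~x1 | x2   — double negation
= (x3 & x2 & x3 & ~x3) | (x3 & x2 & x1 & ~x3) | ~x1 | x2   — distribute & over |
= ~x1 | x2   — simplify

~x1 | x2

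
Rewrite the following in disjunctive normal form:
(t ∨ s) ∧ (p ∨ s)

(t ∨ s) ∧ (p ∨ s)
⇔ (t ∧ p) ∨ (t ∧ s) ∨ (s ∧ p) ∨ (s ∧ s)   [distribute ∧ over ∨]
⇔ (t ∧ p) ∨ s   [simplify]

(t ∧ p) ∨ s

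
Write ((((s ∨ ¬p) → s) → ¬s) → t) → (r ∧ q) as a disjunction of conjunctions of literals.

(¬s ∧ ¬t) ∨ (r ∧ q)

((((s ∨ ¬p) → s) → ¬s) → t) → (r ∧ q)
≡ ¬((((s ∨ ¬p) → s) → ¬s) → t) ∨ (r ∧ q)   (eliminate →)
≡ ¬(¬(((s ∨ ¬p) → s) → ¬s) ∨ t) ∨ (r ∧ q)   (eliminate →)
≡ ¬(¬(¬((s ∨ ¬p) → s) ∨ ¬s) ∨ t) ∨ (r ∧ q)   (eliminate →)
≡ ¬(¬(¬(¬(s ∨ ¬p) ∨ s) ∨ ¬s) ∨ t) ∨ (r ∧ q)   (eliminate →)
≡ (¬¬(¬(¬(s ∨ ¬p) ∨ s) ∨ ¬s) ∧ ¬t) ∨ (r ∧ q)   (De Morgan)
≡ ((¬(¬(s ∨ ¬p) ∨ s) ∨ ¬s) ∧ ¬t) ∨ (r ∧ q)   (double negation)
≡ (((¬¬(s ∨ ¬p) ∧ ¬s) ∨ ¬s) ∧ ¬t) ∨ (r ∧ q)   (De Morgan)
≡ ((((s ∨ ¬p) ∧ ¬s) ∨ ¬s) ∧ ¬t) ∨ (r ∧ q)   (double negation)
≡ (s ∧ ¬s ∧ ¬t) ∨ (¬p ∧ ¬s ∧ ¬t) ∨ (¬s ∧ ¬t) ∨ (r ∧ q)   (distribute ∧ over ∨)
≡ (¬s ∧ ¬t) ∨ (r ∧ q)   (simplify)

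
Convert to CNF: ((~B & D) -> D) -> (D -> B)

((~B & D) -> D) -> (D -> B)
= ~((~B & D) -> D) | (D -> B)
= ~(~(~B & D) | D) | (D -> B)
= ~(~(~B & D) | D) | ~D | B
= (~~(~B & D) & ~D) | ~D | B
= (~B & D & ~D) | ~D | B
= (~B | ~D | B) & (D | ~D | B) & (~D | ~D | B)
= ~D | B

~D | B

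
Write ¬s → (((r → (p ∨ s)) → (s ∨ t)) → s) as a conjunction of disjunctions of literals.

¬s → (((r → (p ∨ s)) → (s ∨ t)) → s)
= ¬¬s ∨ (((r → (p ∨ s)) → (s ∨ t)) → s)   (eliminate →)
= ¬¬s ∨ ¬((r → (p ∨ s)) → (s ∨ t)) ∨ s   (eliminate →)
= ¬¬s ∨ ¬(¬(r → (p ∨ s)) ∨ s ∨ t) ∨ s   (eliminate →)
= ¬¬s ∨ ¬(¬(¬r ∨ p ∨ s) ∨ s ∨ t) ∨ s   (eliminate →)
= s ∨ ¬(¬(¬r ∨ p ∨ s) ∨ s ∨ t) ∨ s   (double negation)
= s ∨ (¬¬(¬r ∨ p ∨ s) ∧ ¬s ∧ ¬t) ∨ s   (De Morgan)
= s ∨ ((¬r ∨ p ∨ s) ∧ ¬s ∧ ¬t) ∨ s   (double negation)
= (s ∨ ¬r ∨ p ∨ s ∨ s) ∧ (s ∨ ¬s ∨ s) ∧ (s ∨ ¬t ∨ s)   (distribute ∨ over ∧)
= (s ∨ ¬r ∨ p) ∧ (s ∨ ¬t)   (simplify)

(s ∨ ¬r ∨ p) ∧ (s ∨ ¬t)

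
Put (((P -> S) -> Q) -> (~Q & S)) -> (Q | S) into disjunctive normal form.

(((P -> S) -> Q) -> (~Q & S)) -> (Q | S)
≡ ~(((P -> S) -> Q) -> (~Q & S)) | Q | S   [eliminate ->]
≡ ~(~((P -> S) -> Q) | (~Q & S)) | Q | S   [eliminate ->]
≡ ~(~(~(P -> S) | Q) | (~Q & S)) | Q | S   [eliminate ->]
≡ ~(~(~(~P | S) | Q) | (~Q & S)) | Q | S   [eliminate ->]
≡ (~~(~(~P | S) | Q) & ~(~Q & S)) | Q | S   [De Morgan]
≡ ((~(~P | S) | Q) & ~(~Q & S)) | Q | S   [double negation]
≡ (((~~P & ~S) | Q) & ~(~Q & S)) | Q | S   [De Morgan]
≡ (((P & ~S) | Q) & ~(~Q & S)) | Q | S   [double negation]
≡ (((P & ~S) | Q) & (~~Q | ~S)) | Q | S   [De Morgan]
≡ (((P & ~S) | Q) & (Q | ~S)) | Q | S   [double negation]
≡ (P & ~S & Q) | (P & ~S & ~S) | (Q & Q) | (Q & ~S) | Q | S   [distribute & over |]
≡ (P & ~S) | Q | S   [simplify]

(P & ~S) | Q | S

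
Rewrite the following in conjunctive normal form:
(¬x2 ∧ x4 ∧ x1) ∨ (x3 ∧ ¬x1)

(¬x2 ∨ x3) ∧ (¬x2 ∨ ¬x1) ∧ (x4 ∨ x3) ∧ (x4 ∨ ¬x1) ∧ (x1 ∨ x3)

(¬x2 ∧ x4 ∧ x1) ∨ (x3 ∧ ¬x1)
≡ (¬x2 ∨ x3) ∧ (¬x2 ∨ ¬x1) ∧ (x4 ∨ x3) ∧ (x4 ∨ ¬x1) ∧ (x1 ∨ x3) ∧ (x1 ∨ ¬x1)   — distribute ∨ over ∧
≡ (¬x2 ∨ x3) ∧ (¬x2 ∨ ¬x1) ∧ (x4 ∨ x3) ∧ (x4 ∨ ¬x1) ∧ (x1 ∨ x3)   — simplify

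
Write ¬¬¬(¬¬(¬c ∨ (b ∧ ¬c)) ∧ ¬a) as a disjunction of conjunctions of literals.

¬¬¬(¬¬(¬c ∨ (b ∧ ¬c)) ∧ ¬a)
≡ ¬(¬¬(¬c ∨ (b ∧ ¬c)) ∧ ¬a)   — double negation
≡ ¬¬¬(¬c ∨ (b ∧ ¬c)) ∨ ¬¬a   — De Morgan
≡ ¬(¬c ∨ (b ∧ ¬c)) ∨ ¬¬a   — double negation
≡ (¬¬c ∧ ¬(b ∧ ¬c)) ∨ ¬¬a   — De Morgan
≡ (c ∧ ¬(b ∧ ¬c)) ∨ ¬¬a   — double negation
≡ (c ∧ (¬b ∨ ¬¬c)) ∨ ¬¬a   — De Morgan
≡ (c ∧ (¬b ∨ c)) ∨ ¬¬a   — double negation
≡ (c ∧ (¬b ∨ c)) ∨ a   — double negation
≡ (c ∧ ¬b) ∨ (c ∧ c) ∨ a   — distribute ∧ over ∨
≡ c ∨ a   — simplify

c ∨ a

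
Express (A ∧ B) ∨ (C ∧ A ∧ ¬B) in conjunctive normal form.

A ∧ (B ∨ C)

(A ∧ B) ∨ (C ∧ A ∧ ¬B)
⇔ (A ∨ C) ∧ (A ∨ A) ∧ (A ∨ ¬B) ∧ (B ∨ C) ∧ (B ∨ A) ∧ (B ∨ ¬B)   (distribute ∨ over ∧)
⇔ A ∧ (B ∨ C)   (simplify)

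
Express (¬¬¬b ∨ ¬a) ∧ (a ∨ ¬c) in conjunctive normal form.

(¬¬¬b ∨ ¬a) ∧ (a ∨ ¬c)
≡ (¬b ∨ ¬a) ∧ (a ∨ ¬c)   (double negation)

(¬b ∨ ¬a) ∧ (a ∨ ¬c)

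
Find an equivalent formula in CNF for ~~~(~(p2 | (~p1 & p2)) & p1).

~~~(~(p2 | (~p1 & p2)) & p1)
≡ ~(~(p2 | (~p1 & p2)) & p1)   — double negation
≡ ~~(p2 | (~p1 & p2)) | ~p1   — De Morgan
≡ p2 | (~p1 & p2) | ~p1   — double negation
≡ (p2 | ~p1 | ~p1) & (p2 | p2 | ~p1)   — distribute | over &
≡ p2 | ~p1   — simplify

p2 | ~p1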